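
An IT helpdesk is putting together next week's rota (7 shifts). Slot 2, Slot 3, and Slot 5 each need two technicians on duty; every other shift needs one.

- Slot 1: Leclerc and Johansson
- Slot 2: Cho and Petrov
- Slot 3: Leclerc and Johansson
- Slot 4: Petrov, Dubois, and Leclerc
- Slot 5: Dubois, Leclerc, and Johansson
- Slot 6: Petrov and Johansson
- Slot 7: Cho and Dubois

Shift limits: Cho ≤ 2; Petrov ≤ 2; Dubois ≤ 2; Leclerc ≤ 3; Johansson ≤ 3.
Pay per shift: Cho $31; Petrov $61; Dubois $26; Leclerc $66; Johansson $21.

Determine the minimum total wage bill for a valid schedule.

Slot 2 can only be covered by Cho and Petrov, so that assignment is forced.
Slot 3 can only be covered by Leclerc and Johansson, so that assignment is forced.
Picking the cheapest available technician for each shift independently would cost $320, but that ignores the shift limits.
An optimal schedule: Slot 1→Johansson, Slot 2→Cho+Petrov, Slot 3→Johansson+Leclerc, Slot 4→Dubois, Slot 5→Johansson+Dubois, Slot 6→Petrov, Slot 7→Cho.
Total: 21 + 31 + 61 + 21 + 66 + 26 + 21 + 26 + 61 + 31 = $365.

$365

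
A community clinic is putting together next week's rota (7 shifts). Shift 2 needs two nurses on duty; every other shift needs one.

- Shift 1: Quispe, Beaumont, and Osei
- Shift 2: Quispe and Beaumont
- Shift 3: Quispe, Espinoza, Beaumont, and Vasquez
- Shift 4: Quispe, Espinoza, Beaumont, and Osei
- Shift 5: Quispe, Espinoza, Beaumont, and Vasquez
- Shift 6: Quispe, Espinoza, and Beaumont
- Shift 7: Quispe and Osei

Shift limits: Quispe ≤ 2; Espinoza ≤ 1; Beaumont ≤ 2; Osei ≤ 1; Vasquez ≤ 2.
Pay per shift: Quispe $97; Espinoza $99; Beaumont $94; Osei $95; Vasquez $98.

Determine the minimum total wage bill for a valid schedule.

Shift 2 can only be covered by Quispe and Beaumont, so that assignment is forced.
Picking the cheapest available nurse for each shift independently would cost $756, but that ignores the shift limits.
An optimal schedule: Shift 1→Beaumont, Shift 2→Quispe+Beaumont, Shift 3→Vasquez, Shift 4→Osei, Shift 5→Vasquez, Shift 6→Espinoza, Shift 7→Quispe.
Total: 94 + 97 + 94 + 98 + 95 + 98 + 99 + 97 = $772.

$772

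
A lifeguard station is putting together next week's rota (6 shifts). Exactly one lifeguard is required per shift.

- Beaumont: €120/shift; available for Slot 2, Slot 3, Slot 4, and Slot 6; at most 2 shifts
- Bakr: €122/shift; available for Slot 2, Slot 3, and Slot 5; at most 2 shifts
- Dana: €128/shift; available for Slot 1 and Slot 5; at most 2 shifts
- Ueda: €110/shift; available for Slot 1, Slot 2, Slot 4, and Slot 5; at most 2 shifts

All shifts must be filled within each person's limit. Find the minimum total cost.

Slot 6 can only be covered by Beaumont, so that assignment is forced.
Picking the cheapest available lifeguard for each shift independently would cost €680, but that ignores the shift limits.
An optimal schedule: Slot 1→Ueda, Slot 2→Bakr, Slot 3→Beaumont, Slot 4→Ueda, Slot 5→Bakr, Slot 6→Beaumont.
Total: 110 + 122 + 120 + 110 + 122 + 120 = €704.

€704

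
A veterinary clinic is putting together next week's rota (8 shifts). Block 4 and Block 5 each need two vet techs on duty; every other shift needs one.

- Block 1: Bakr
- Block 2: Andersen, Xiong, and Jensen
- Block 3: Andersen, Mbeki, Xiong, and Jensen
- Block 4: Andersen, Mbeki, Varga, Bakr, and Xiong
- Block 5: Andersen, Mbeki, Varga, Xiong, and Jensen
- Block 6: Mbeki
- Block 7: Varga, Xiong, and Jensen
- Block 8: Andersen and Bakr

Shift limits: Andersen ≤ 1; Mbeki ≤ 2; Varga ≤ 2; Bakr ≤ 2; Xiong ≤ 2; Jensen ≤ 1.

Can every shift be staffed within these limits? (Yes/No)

Block 1 can only be covered by Bakr, so that assignment is forced.
Block 6 can only be covered by Mbeki, so that assignment is forced.
One valid schedule: Block 1→Bakr, Block 2→Xiong, Block 3→Mbeki, Block 4→Varga+Bakr, Block 5→Xiong+Jensen, Block 6→Mbeki, Block 7→Varga, Block 8→Andersen.
Loads: Andersen 1/1, Mbeki 2/2, Varga 2/2, Bakr 2/2, Xiong 2/2, Jensen 1/1 — all within limits.

Yes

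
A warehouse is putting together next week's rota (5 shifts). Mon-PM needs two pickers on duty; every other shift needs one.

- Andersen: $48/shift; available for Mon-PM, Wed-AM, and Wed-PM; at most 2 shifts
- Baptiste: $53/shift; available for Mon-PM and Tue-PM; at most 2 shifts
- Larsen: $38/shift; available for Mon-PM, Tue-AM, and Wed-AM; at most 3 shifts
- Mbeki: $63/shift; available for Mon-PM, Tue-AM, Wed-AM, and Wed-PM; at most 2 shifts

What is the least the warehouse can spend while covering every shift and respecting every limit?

$263

Tue-PM can only be covered by Baptiste, so that assignment is forced.
Picking the cheapest available picker for each shift independently would cost $263, and that bound is achievable.
An optimal schedule: Mon-PM→Larsen+Andersen, Tue-AM→Larsen, Tue-PM→Baptiste, Wed-AM→Larsen, Wed-PM→Andersen.
Total: 38 + 48 + 38 + 53 + 38 + 48 = $263.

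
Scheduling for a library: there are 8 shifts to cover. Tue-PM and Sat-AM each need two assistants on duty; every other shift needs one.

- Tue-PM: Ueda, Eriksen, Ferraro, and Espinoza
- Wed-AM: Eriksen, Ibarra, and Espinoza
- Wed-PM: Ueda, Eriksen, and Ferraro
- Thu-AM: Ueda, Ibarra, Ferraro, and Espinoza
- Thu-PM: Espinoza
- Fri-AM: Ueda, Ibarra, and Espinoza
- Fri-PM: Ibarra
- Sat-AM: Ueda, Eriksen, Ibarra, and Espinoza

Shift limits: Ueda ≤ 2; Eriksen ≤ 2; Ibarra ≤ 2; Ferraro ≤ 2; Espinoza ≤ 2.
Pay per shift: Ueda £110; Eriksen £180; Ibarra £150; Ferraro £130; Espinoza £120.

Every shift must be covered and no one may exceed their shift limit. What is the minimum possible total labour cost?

Thu-PM can only be covered by Espinoza, so that assignment is forced.
Fri-PM can only be covered by Ibarra, so that assignment is forced.
Picking the cheapest available assistant for each shift independently would cost £1180, but that ignores the shift limits.
An optimal schedule: Tue-PM→Eriksen+Ferraro, Wed-AM→Eriksen, Wed-PM→Ueda, Thu-AM→Ferraro, Thu-PM→Espinoza, Fri-AM→Ueda, Fri-PM→Ibarra, Sat-AM→Ibarra+Espinoza.
Total: 180 + 130 + 180 + 110 + 130 + 120 + 110 + 150 + 150 + 120 = £1380.

£1380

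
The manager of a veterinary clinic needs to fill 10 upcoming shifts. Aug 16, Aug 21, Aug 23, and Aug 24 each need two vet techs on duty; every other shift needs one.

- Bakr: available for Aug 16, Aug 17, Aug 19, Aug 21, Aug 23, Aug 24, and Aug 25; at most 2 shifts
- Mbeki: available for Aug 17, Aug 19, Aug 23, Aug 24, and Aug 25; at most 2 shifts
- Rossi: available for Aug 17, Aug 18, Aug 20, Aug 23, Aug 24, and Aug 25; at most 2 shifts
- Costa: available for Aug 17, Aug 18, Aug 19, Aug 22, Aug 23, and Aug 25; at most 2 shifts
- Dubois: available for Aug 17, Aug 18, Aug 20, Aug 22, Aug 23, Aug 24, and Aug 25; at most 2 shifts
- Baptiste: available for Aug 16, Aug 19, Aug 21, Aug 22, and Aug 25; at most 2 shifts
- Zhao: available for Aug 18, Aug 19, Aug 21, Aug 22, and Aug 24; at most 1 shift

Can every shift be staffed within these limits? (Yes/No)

Total capacity is 2+2+2+2+2+2+1 = 13 but 14 worker-slots are needed — infeasible.

No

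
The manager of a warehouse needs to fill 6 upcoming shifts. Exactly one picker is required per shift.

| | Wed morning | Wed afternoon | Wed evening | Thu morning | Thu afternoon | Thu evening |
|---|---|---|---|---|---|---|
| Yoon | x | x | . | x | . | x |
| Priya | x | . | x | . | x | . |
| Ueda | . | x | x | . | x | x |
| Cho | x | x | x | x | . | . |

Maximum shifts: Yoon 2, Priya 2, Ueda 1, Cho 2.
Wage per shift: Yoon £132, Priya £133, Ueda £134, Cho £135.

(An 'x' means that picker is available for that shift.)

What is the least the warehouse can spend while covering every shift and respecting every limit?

Picking the cheapest available picker for each shift independently would cost £794, but that ignores the shift limits.
An optimal schedule: Wed morning→Priya, Wed afternoon→Ueda, Wed evening→Cho, Thu morning→Yoon, Thu afternoon→Priya, Thu evening→Yoon.
Total: 133 + 134 + 135 + 132 + 133 + 132 = £799.

£799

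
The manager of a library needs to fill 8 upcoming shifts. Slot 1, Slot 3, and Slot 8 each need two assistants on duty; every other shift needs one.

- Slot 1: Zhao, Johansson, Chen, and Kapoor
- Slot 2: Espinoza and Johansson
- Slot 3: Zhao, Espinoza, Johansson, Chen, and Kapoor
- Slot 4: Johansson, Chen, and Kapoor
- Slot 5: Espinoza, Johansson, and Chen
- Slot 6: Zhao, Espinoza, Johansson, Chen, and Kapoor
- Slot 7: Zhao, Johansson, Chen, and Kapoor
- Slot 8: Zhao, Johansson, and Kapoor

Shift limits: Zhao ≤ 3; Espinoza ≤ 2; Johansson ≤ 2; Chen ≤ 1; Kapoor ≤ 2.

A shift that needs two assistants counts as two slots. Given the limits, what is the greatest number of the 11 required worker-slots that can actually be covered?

10

Total capacity across all assistants is 3+2+2+1+2 = 10, and 11 slots are needed, so at most 10 can be filled.
An assignment achieving 10: Slot 1→Zhao+Chen, Slot 2→Espinoza, Slot 3→Kapoor, Slot 4→Johansson, Slot 5→Espinoza, Slot 6→Kapoor, Slot 7→Zhao, Slot 8→Zhao+Johansson.
Loads: Zhao 3/3, Espinoza 2/2, Johansson 2/2, Chen 1/1, Kapoor 2/2.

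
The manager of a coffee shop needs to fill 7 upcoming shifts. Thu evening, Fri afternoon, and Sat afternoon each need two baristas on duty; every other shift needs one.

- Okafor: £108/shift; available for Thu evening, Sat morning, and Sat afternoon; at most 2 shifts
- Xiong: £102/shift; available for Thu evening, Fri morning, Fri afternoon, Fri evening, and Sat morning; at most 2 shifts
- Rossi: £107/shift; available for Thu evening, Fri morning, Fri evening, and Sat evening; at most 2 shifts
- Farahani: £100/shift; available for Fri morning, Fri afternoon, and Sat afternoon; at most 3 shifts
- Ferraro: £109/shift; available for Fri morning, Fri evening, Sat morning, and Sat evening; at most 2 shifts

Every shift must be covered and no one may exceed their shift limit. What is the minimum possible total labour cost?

Fri afternoon can only be covered by Xiong and Farahani, so that assignment is forced.
Sat afternoon can only be covered by Okafor and Farahani, so that assignment is forced.
Picking the cheapest available barista for each shift independently would cost £1030, but that ignores the shift limits.
An optimal schedule: Thu evening→Okafor+Xiong, Fri morning→Farahani, Fri afternoon→Xiong+Farahani, Fri evening→Rossi, Sat morning→Ferraro, Sat afternoon→Okafor+Farahani, Sat evening→Rossi.
Total: 108 + 102 + 100 + 102 + 100 + 107 + 109 + 108 + 100 + 107 = £1043.

£1043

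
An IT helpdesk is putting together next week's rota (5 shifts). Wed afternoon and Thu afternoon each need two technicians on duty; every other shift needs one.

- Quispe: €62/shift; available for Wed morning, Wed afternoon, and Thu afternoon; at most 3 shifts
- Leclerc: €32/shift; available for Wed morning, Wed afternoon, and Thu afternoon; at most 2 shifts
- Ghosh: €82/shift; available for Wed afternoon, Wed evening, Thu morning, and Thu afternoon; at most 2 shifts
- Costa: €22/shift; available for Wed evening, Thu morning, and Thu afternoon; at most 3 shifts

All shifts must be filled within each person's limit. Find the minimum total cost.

Picking the cheapest available technician for each shift independently would cost €224, but that ignores the shift limits.
An optimal schedule: Wed morning→Leclerc, Wed afternoon→Leclerc+Quispe, Wed evening→Costa, Thu morning→Costa, Thu afternoon→Costa+Quispe.
Total: 32 + 32 + 62 + 22 + 22 + 22 + 62 = €254.

€254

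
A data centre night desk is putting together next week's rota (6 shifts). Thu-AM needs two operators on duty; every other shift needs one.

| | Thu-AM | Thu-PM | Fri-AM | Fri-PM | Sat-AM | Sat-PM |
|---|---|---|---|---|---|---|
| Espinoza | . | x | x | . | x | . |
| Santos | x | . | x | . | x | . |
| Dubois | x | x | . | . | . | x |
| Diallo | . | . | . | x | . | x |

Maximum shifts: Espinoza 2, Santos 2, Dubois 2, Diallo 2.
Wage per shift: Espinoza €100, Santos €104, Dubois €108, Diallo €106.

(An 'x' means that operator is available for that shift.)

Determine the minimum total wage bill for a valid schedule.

Thu-AM can only be covered by Santos and Dubois, so that assignment is forced.
Fri-PM can only be covered by Diallo, so that assignment is forced.
Picking the cheapest available operator for each shift independently would cost €724, but that ignores the shift limits.
An optimal schedule: Thu-AM→Santos+Dubois, Thu-PM→Espinoza, Fri-AM→Espinoza, Fri-PM→Diallo, Sat-AM→Santos, Sat-PM→Diallo.
Total: 104 + 108 + 100 + 100 + 106 + 104 + 106 = €728.

€728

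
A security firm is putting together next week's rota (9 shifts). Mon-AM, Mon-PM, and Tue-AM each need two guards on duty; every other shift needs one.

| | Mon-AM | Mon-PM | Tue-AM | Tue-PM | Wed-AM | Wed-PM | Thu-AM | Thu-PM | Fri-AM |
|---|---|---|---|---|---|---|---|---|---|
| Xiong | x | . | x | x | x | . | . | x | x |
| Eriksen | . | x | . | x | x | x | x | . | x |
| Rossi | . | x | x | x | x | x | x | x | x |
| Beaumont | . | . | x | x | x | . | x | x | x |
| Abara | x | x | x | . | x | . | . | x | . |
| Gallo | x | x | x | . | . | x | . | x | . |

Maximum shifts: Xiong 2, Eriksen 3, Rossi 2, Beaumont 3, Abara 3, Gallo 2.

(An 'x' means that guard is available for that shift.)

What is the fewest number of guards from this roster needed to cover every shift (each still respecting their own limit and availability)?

12 slots to fill and no one can take more than 3, so at least ⌈12/3⌉ = 4 guards are needed.
Any 4 guards together have capacity at most 3+3+3+2 = 11 < 12 slots, so 4 can never suffice.
Xiong, Eriksen, Rossi, Beaumont, and Abara alone can cover everything: Mon-AM→Xiong+Abara, Mon-PM→Eriksen+Rossi, Tue-AM→Beaumont+Abara, Tue-PM→Xiong, Wed-AM→Beaumont, Wed-PM→Eriksen, Thu-AM→Eriksen, Thu-PM→Rossi, Fri-AM→Beaumont.

5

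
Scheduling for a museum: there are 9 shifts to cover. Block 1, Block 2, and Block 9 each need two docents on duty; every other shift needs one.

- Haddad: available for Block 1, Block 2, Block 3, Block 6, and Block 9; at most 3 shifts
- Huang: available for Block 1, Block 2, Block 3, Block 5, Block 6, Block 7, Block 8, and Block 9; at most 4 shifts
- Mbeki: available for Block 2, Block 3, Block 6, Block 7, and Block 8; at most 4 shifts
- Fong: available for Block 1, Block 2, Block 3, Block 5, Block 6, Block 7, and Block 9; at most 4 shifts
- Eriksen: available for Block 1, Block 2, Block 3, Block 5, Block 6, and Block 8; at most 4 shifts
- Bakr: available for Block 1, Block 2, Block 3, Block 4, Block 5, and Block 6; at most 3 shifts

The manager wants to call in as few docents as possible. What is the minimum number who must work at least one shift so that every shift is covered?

4

12 slots to fill and no one can take more than 4, so at least ⌈12/4⌉ = 3 docents are needed.
No set of 3 docents can cover every shift (each such set leaves at least one shift with no one available or exceeds a cap).
Haddad, Huang, Mbeki, and Bakr alone can cover everything: Block 1→Haddad+Bakr, Block 2→Mbeki+Bakr, Block 3→Haddad, Block 4→Bakr, Block 5→Huang, Block 6→Mbeki, Block 7→Huang, Block 8→Huang, Block 9→Haddad+Huang.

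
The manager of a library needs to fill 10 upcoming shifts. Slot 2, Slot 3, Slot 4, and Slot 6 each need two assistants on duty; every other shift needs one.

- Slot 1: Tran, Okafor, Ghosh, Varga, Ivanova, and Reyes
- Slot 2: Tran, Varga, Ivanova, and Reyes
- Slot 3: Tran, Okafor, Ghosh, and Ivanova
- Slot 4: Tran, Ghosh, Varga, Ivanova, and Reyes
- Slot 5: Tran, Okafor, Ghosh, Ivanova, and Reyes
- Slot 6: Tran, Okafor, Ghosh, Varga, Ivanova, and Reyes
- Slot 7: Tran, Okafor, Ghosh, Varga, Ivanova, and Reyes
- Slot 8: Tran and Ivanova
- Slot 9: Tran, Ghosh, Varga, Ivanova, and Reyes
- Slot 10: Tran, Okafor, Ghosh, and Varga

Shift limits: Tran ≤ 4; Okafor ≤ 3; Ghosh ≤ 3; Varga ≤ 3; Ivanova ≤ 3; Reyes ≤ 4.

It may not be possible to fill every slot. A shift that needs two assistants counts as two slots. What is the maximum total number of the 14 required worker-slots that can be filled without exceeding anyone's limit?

Total capacity across all assistants is 4+3+3+3+3+4 = 20, and 14 slots are needed, so at most 14 can be filled.
An assignment achieving 14: Slot 1→Okafor, Slot 2→Tran+Varga, Slot 3→Tran+Okafor, Slot 4→Ghosh+Varga, Slot 5→Okafor, Slot 6→Ghosh+Varga, Slot 7→Ivanova, Slot 8→Tran, Slot 9→Ghosh, Slot 10→Tran.
Loads: Tran 4/4, Okafor 3/3, Ghosh 3/3, Varga 3/3, Ivanova 1/3, Reyes 0/4.

14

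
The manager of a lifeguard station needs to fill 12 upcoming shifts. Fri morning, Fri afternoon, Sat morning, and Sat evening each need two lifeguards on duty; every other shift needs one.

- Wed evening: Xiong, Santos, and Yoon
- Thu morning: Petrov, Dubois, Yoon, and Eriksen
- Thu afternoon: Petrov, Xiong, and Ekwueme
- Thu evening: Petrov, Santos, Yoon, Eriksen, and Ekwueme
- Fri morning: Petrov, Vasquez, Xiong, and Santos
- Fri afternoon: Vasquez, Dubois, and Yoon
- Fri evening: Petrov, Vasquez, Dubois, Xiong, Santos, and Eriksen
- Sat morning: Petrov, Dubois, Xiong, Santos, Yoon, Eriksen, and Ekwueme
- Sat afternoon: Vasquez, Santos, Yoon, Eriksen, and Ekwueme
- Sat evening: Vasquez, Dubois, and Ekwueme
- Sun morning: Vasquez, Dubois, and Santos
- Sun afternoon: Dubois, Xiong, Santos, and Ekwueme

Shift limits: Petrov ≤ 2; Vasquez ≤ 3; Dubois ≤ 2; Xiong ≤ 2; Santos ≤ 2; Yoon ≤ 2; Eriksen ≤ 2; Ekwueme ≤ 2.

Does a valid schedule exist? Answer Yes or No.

One valid schedule: Wed evening→Xiong, Thu morning→Petrov, Thu afternoon→Petrov, Thu evening→Yoon, Fri morning→Xiong+Santos, Fri afternoon→Vasquez+Dubois, Fri evening→Eriksen, Sat morning→Eriksen+Ekwueme, Sat afternoon→Yoon, Sat evening→Vasquez+Dubois, Sun morning→Vasquez, Sun afternoon→Santos.
Loads: Petrov 2/2, Vasquez 3/3, Dubois 2/2, Xiong 2/2, Santos 2/2, Yoon 2/2, Eriksen 2/2, Ekwueme 1/2 — all within limits.

Yes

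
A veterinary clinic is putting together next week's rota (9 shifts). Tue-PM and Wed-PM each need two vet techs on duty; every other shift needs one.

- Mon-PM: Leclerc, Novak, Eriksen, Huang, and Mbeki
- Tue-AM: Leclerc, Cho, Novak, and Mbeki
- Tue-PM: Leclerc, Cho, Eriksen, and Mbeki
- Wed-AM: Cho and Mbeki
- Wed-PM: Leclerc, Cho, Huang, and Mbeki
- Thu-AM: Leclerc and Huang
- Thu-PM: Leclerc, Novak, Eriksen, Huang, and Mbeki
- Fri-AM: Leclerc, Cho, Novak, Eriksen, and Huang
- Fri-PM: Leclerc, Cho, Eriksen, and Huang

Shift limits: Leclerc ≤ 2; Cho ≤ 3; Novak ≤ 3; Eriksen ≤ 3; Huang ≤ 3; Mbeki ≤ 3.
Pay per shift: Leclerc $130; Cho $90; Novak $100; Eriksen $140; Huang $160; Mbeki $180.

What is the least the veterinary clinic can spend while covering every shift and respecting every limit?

$1250

Picking the cheapest available vet tech for each shift independently would cost $1130, but that ignores the shift limits.
An optimal schedule: Mon-PM→Novak, Tue-AM→Novak, Tue-PM→Cho+Eriksen, Wed-AM→Cho, Wed-PM→Cho+Leclerc, Thu-AM→Leclerc, Thu-PM→Novak, Fri-AM→Eriksen, Fri-PM→Eriksen.
Total: 100 + 100 + 90 + 140 + 90 + 90 + 130 + 130 + 100 + 140 + 140 = $1250.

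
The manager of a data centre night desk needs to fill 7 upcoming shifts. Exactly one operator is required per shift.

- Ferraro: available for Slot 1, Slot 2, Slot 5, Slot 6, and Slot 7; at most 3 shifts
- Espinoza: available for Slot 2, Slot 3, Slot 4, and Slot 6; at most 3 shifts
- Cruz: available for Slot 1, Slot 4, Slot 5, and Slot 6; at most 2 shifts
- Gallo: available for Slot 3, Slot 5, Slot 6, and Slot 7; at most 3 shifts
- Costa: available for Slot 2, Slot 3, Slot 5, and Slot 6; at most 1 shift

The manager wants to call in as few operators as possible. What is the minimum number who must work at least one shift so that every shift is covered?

3

7 slots to fill and no one can take more than 3, so at least ⌈7/3⌉ = 3 operators are needed.
Ferraro, Espinoza, and Cruz alone can cover everything: Slot 1→Ferraro, Slot 2→Ferraro, Slot 3→Espinoza, Slot 4→Espinoza, Slot 5→Cruz, Slot 6→Espinoza, Slot 7→Ferraro.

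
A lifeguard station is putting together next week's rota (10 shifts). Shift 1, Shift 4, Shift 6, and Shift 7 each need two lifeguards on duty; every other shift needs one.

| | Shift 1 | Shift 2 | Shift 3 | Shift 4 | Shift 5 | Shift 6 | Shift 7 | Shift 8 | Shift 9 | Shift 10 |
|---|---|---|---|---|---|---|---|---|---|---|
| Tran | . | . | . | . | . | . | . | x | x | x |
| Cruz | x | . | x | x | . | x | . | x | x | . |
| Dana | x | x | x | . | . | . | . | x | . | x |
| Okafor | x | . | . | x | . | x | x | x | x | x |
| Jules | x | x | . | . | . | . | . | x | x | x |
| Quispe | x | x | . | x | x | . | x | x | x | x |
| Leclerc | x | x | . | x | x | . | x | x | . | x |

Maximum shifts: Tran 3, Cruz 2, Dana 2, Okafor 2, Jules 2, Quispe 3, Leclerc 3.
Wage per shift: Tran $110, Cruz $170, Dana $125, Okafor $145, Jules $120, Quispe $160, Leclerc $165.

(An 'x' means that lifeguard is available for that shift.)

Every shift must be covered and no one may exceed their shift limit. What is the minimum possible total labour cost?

Shift 6 can only be covered by Cruz and Okafor, so that assignment is forced.
Picking the cheapest available lifeguard for each shift independently would cost $1905, but that ignores the shift limits.
An optimal schedule: Shift 1→Jules+Dana, Shift 2→Jules, Shift 3→Dana, Shift 4→Quispe+Leclerc, Shift 5→Quispe, Shift 6→Okafor+Cruz, Shift 7→Okafor+Quispe, Shift 8→Tran, Shift 9→Tran, Shift 10→Tran.
Total: 120 + 125 + 120 + 125 + 160 + 165 + 160 + 145 + 170 + 145 + 160 + 110 + 110 + 110 = $1925.

$1925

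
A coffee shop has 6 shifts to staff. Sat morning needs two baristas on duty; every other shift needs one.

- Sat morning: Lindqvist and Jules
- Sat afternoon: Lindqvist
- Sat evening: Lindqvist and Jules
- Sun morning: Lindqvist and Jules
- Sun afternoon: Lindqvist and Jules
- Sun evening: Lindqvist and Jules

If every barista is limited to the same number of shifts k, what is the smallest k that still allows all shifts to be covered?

4

With 2 baristas and 7 worker-slots to fill, someone must work at least ⌈7/2⌉ = 4 shifts, so k ≥ 4.
k = 4 works: Sat morning→Lindqvist+Jules, Sat afternoon→Lindqvist, Sat evening→Lindqvist, Sun morning→Lindqvist, Sun afternoon→Jules, Sun evening→Jules.
Loads: Lindqvist 4, Jules 3 — all ≤ 4.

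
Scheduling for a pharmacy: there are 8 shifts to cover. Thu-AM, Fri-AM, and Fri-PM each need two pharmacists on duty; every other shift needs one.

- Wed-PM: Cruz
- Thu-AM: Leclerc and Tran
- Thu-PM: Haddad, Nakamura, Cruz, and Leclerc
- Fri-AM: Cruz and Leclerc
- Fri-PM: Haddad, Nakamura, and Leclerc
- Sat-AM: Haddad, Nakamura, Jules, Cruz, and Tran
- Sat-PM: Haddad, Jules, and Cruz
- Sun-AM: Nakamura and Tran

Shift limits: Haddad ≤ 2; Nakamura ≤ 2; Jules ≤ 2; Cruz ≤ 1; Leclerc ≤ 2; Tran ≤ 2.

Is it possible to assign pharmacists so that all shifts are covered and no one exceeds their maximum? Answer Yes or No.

No

Total capacity is 11 and 11 slots are needed, so capacity alone doesn't rule it out.
Shifts {Wed-PM, Fri-AM} need 3 worker-slots in total, but the pharmacists available for any of those shifts (Cruz and Leclerc) can supply at most 2 among them. So no valid schedule exists.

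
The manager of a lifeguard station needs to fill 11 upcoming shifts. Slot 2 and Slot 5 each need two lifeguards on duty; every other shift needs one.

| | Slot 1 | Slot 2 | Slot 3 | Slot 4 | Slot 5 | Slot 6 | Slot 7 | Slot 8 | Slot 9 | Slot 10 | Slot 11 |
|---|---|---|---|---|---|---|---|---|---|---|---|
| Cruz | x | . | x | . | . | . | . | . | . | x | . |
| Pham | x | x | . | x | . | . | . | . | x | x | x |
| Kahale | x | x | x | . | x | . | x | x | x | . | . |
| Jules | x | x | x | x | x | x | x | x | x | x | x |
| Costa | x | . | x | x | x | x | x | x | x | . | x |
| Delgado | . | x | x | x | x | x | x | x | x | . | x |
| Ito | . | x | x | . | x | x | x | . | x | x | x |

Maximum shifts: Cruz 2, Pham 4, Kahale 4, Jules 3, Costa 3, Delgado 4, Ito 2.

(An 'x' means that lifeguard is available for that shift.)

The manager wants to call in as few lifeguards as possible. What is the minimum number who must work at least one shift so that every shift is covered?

4

13 slots to fill and no one can take more than 4, so at least ⌈13/4⌉ = 4 lifeguards are needed.
Cruz, Pham, Kahale, and Jules alone can cover everything: Slot 1→Jules, Slot 2→Pham+Kahale, Slot 3→Cruz, Slot 4→Pham, Slot 5→Kahale+Jules, Slot 6→Jules, Slot 7→Kahale, Slot 8→Kahale, Slot 9→Pham, Slot 10→Cruz, Slot 11→Pham.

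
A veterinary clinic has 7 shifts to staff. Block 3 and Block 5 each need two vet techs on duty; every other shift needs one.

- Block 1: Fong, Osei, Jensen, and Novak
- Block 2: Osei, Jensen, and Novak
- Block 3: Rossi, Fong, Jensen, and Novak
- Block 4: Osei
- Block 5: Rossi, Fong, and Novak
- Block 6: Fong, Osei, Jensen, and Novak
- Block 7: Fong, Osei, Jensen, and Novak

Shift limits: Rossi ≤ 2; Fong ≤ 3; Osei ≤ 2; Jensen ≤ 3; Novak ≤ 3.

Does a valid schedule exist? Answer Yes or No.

Block 4 can only be covered by Osei, so that assignment is forced.
One valid schedule: Block 1→Fong, Block 2→Osei, Block 3→Rossi+Jensen, Block 4→Osei, Block 5→Rossi+Fong, Block 6→Fong, Block 7→Jensen.
Loads: Rossi 2/2, Fong 3/3, Osei 2/2, Jensen 2/3, Novak 0/3 — all within limits.

Yes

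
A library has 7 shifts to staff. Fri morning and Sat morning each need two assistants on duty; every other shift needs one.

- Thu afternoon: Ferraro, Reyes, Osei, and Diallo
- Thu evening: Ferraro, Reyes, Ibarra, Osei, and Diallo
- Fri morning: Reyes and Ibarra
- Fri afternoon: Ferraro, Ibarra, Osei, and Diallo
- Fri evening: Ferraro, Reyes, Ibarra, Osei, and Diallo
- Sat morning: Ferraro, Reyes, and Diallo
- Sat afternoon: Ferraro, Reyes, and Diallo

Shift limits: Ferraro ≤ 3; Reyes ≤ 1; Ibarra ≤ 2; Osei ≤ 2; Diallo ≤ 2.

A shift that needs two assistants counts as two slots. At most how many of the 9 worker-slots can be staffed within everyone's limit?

9

Total capacity across all assistants is 3+1+2+2+2 = 10, and 9 slots are needed, so at most 9 can be filled.
An assignment achieving 9: Thu afternoon→Ferraro, Thu evening→Osei, Fri morning→Reyes+Ibarra, Fri afternoon→Ibarra, Fri evening→Osei, Sat morning→Ferraro+Diallo, Sat afternoon→Ferraro.
Loads: Ferraro 3/3, Reyes 1/1, Ibarra 2/2, Osei 2/2, Diallo 1/2.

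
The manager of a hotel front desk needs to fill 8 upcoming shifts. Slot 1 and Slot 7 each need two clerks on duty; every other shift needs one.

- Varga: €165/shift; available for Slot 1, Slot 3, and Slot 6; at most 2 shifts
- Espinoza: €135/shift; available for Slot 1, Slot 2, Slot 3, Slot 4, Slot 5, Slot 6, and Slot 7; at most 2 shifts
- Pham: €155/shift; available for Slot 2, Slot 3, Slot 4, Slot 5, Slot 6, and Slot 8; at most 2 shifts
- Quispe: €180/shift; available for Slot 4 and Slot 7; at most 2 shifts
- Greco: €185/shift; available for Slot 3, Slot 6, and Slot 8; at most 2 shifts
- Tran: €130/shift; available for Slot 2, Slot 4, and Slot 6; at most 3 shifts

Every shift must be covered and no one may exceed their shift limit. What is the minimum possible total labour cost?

€1480

Slot 1 can only be covered by Varga and Espinoza, so that assignment is forced.
Slot 7 can only be covered by Espinoza and Quispe, so that assignment is forced.
Picking the cheapest available clerk for each shift independently would cost €1430, but that ignores the shift limits.
An optimal schedule: Slot 1→Espinoza+Varga, Slot 2→Tran, Slot 3→Varga, Slot 4→Tran, Slot 5→Pham, Slot 6→Tran, Slot 7→Espinoza+Quispe, Slot 8→Pham.
Total: 135 + 165 + 130 + 165 + 130 + 155 + 130 + 135 + 180 + 155 = €1480.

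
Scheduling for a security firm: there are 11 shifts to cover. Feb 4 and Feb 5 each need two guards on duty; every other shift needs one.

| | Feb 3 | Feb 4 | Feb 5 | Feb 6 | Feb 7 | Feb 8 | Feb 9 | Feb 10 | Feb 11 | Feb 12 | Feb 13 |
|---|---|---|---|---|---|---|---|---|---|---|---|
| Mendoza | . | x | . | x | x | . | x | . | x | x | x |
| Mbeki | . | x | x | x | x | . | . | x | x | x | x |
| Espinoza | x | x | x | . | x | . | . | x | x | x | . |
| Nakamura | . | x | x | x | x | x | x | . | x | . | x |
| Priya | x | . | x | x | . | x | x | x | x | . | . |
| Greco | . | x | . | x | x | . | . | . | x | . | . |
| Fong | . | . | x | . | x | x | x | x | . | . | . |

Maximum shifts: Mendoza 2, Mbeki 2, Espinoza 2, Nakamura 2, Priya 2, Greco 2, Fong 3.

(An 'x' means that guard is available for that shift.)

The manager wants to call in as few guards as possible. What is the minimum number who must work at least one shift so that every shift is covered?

6

13 slots to fill and no one can take more than 3, so at least ⌈13/3⌉ = 5 guards are needed.
Any 5 guards together have capacity at most 3+2+2+2+2 = 11 < 13 slots, so 5 can never suffice.
Mendoza, Mbeki, Espinoza, Nakamura, Priya, and Fong alone can cover everything: Feb 3→Espinoza, Feb 4→Mbeki+Espinoza, Feb 5→Priya+Fong, Feb 6→Mbeki, Feb 7→Fong, Feb 8→Nakamura, Feb 9→Nakamura, Feb 10→Fong, Feb 11→Priya, Feb 12→Mendoza, Feb 13→Mendoza.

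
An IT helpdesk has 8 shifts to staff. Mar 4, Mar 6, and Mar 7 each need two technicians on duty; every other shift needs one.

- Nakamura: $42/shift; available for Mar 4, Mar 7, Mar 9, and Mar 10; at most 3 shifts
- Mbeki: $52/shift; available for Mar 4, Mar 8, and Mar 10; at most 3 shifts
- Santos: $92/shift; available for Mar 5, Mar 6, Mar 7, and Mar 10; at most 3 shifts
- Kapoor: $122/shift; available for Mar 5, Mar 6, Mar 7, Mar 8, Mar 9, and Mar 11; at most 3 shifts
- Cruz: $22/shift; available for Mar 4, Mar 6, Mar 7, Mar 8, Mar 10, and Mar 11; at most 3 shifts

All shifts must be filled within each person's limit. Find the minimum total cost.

$532

Picking the cheapest available technician for each shift independently would cost $442, but that ignores the shift limits.
An optimal schedule: Mar 4→Nakamura+Mbeki, Mar 5→Santos, Mar 6→Cruz+Santos, Mar 7→Cruz+Nakamura, Mar 8→Mbeki, Mar 9→Nakamura, Mar 10→Mbeki, Mar 11→Cruz.
Total: 42 + 52 + 92 + 22 + 92 + 22 + 42 + 52 + 42 + 52 + 22 = $532.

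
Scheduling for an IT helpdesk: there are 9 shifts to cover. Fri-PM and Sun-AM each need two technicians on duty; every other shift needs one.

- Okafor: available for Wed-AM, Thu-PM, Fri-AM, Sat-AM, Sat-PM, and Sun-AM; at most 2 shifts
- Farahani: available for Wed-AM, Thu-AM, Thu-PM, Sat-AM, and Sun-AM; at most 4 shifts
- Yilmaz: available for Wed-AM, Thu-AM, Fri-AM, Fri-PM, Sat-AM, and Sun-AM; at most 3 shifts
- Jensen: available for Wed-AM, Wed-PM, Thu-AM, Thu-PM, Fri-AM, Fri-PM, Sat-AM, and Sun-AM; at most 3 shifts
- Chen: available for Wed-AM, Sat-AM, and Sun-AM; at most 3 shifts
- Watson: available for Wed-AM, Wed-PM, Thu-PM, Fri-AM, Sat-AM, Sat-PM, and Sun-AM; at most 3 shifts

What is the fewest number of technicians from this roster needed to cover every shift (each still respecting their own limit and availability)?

11 slots to fill and no one can take more than 4, so at least ⌈11/4⌉ = 3 technicians are needed.
Any 3 technicians together have capacity at most 4+3+3 = 10 < 11 slots, so 3 can never suffice.
Okafor, Farahani, Yilmaz, and Jensen alone can cover everything: Wed-AM→Farahani, Wed-PM→Jensen, Thu-AM→Farahani, Thu-PM→Okafor, Fri-AM→Yilmaz, Fri-PM→Yilmaz+Jensen, Sat-AM→Farahani, Sat-PM→Okafor, Sun-AM→Farahani+Yilmaz.

4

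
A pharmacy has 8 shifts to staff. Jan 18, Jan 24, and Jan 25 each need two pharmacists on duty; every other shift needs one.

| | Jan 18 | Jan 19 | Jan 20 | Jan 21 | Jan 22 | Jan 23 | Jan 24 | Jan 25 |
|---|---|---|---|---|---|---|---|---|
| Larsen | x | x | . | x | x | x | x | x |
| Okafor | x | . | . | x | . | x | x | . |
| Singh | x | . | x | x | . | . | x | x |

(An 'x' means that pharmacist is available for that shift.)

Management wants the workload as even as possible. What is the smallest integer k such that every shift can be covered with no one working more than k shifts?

With 3 pharmacists and 11 worker-slots to fill, someone must work at least ⌈11/3⌉ = 4 shifts, so k ≥ 4.
k = 4 works: Jan 18→Okafor+Singh, Jan 19→Larsen, Jan 20→Singh, Jan 21→Okafor, Jan 22→Larsen, Jan 23→Larsen, Jan 24→Okafor+Singh, Jan 25→Larsen+Singh.
Loads: Larsen 4, Okafor 3, Singh 4 — all ≤ 4.

4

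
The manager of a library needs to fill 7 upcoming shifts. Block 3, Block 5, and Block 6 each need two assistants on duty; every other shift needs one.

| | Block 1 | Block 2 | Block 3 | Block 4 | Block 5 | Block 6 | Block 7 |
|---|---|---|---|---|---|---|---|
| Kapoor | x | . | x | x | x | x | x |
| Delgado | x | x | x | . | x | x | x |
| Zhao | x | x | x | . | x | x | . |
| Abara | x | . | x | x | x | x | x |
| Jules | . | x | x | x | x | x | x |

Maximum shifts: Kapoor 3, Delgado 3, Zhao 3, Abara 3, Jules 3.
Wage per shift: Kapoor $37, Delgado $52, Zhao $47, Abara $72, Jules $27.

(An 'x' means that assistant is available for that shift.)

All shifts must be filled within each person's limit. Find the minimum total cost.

$385

Picking the cheapest available assistant for each shift independently would cost $310, but that ignores the shift limits.
An optimal schedule: Block 1→Kapoor, Block 2→Jules, Block 3→Kapoor+Zhao, Block 4→Jules, Block 5→Kapoor+Zhao, Block 6→Zhao+Delgado, Block 7→Jules.
Total: 37 + 27 + 37 + 47 + 27 + 37 + 47 + 47 + 52 + 27 = $385.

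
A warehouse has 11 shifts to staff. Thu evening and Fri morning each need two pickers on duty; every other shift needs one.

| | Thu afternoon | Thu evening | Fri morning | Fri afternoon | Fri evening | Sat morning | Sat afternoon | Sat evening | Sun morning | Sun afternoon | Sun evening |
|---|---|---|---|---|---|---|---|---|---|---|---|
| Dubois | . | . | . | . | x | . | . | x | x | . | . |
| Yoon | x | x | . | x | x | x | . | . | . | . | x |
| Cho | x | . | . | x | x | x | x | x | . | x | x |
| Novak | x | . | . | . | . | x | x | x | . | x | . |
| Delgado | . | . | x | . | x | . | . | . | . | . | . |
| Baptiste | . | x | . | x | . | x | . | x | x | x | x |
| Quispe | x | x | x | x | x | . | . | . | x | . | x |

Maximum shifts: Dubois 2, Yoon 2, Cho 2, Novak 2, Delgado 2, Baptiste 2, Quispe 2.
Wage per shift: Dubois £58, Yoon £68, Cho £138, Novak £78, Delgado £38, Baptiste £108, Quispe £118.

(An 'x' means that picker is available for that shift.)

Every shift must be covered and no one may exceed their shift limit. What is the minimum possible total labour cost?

Fri morning can only be covered by Delgado and Quispe, so that assignment is forced.
Picking the cheapest available picker for each shift independently would cost £914, but that ignores the shift limits.
An optimal schedule: Thu afternoon→Yoon, Thu evening→Yoon+Baptiste, Fri morning→Delgado+Quispe, Fri afternoon→Baptiste, Fri evening→Delgado, Sat morning→Cho, Sat afternoon→Novak, Sat evening→Dubois, Sun morning→Dubois, Sun afternoon→Novak, Sun evening→Quispe.
Total: 68 + 68 + 108 + 38 + 118 + 108 + 38 + 138 + 78 + 58 + 58 + 78 + 118 = £1074.

£1074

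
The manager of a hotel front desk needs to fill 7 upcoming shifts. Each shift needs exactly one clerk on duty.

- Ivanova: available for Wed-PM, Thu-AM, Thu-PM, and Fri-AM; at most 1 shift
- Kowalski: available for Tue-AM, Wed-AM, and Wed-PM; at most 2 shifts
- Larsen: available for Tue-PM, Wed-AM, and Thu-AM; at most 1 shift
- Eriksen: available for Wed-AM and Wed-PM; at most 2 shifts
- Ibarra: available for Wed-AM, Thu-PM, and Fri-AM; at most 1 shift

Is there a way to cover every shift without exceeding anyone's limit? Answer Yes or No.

No

Total capacity is 7 and 7 slots are needed, so capacity alone doesn't rule it out.
Shifts {Tue-PM, Thu-AM, Thu-PM, Fri-AM} need 4 worker-slots in total, but the clerks available for any of those shifts (Ivanova, Larsen, and Ibarra) can supply at most 3 among them. So no valid schedule exists.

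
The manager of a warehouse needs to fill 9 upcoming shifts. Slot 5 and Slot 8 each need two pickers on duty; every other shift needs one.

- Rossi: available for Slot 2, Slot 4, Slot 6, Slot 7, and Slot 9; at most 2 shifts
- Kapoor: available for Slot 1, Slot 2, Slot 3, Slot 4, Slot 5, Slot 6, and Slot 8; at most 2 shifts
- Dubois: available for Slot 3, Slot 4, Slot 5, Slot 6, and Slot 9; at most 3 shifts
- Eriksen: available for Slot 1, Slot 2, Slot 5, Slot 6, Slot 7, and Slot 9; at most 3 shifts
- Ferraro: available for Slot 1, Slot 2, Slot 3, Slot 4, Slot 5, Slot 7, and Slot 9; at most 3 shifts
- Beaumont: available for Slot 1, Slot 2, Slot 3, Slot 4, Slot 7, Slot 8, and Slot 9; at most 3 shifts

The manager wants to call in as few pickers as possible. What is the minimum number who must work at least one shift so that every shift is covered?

11 slots to fill and no one can take more than 3, so at least ⌈11/3⌉ = 4 pickers are needed.
Kapoor, Dubois, Eriksen, and Beaumont alone can cover everything: Slot 1→Kapoor, Slot 2→Eriksen, Slot 3→Dubois, Slot 4→Beaumont, Slot 5→Dubois+Eriksen, Slot 6→Dubois, Slot 7→Eriksen, Slot 8→Kapoor+Beaumont, Slot 9→Beaumont.

4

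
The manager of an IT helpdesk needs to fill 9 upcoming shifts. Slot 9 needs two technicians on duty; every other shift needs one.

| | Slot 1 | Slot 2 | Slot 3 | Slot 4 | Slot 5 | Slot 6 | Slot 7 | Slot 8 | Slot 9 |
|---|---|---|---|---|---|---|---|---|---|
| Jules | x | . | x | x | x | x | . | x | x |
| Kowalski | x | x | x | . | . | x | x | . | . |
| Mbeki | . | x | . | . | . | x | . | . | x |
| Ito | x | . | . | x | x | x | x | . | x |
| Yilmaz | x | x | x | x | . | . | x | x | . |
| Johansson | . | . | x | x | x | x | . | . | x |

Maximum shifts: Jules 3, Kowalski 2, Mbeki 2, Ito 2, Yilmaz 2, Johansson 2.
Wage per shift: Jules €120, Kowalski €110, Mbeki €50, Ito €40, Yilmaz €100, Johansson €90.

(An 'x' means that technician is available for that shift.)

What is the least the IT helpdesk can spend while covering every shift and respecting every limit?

€780

Picking the cheapest available technician for each shift independently would cost €530, but that ignores the shift limits.
An optimal schedule: Slot 1→Yilmaz, Slot 2→Mbeki, Slot 3→Kowalski, Slot 4→Johansson, Slot 5→Ito, Slot 6→Kowalski, Slot 7→Ito, Slot 8→Yilmaz, Slot 9→Mbeki+Johansson.
Total: 100 + 50 + 110 + 90 + 40 + 110 + 40 + 100 + 50 + 90 = €780.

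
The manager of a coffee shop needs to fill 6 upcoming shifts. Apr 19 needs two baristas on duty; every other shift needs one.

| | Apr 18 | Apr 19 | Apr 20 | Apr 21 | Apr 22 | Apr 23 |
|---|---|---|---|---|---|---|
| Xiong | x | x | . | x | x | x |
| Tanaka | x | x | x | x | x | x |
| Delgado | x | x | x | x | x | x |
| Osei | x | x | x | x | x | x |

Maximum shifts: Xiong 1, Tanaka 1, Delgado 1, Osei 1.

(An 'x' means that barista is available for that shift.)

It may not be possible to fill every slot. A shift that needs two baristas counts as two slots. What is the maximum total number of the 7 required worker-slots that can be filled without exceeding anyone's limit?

Total capacity across all baristas is 1+1+1+1 = 4, and 7 slots are needed, so at most 4 can be filled.
An assignment achieving 4: Apr 18→Xiong, Apr 19→Delgado+Osei, Apr 20→Tanaka.
Loads: Xiong 1/1, Tanaka 1/1, Delgado 1/1, Osei 1/1.

4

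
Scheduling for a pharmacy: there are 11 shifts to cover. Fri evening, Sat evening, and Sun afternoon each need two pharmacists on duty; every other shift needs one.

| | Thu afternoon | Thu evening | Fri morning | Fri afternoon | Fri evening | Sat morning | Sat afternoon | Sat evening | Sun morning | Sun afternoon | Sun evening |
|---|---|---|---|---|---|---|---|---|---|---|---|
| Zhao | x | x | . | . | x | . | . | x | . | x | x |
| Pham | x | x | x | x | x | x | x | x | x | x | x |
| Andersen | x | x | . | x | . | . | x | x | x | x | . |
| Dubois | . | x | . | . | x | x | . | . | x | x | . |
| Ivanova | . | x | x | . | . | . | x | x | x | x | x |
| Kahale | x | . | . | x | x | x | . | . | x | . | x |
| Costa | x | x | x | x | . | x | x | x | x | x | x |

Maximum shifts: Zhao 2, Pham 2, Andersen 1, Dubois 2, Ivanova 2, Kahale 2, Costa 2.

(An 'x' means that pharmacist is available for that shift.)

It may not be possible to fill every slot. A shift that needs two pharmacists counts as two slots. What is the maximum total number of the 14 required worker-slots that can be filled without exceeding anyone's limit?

13

Total capacity across all pharmacists is 2+2+1+2+2+2+2 = 13, and 14 slots are needed, so at most 13 can be filled.
An assignment achieving 13: Thu afternoon→Zhao, Thu evening→Ivanova, Fri morning→Pham, Fri afternoon→Pham, Fri evening→Zhao+Dubois, Sat morning→Dubois, Sat afternoon→Andersen, Sat evening→Ivanova+Costa, Sun morning→Kahale, Sun afternoon→Costa, Sun evening→Kahale.
Loads: Zhao 2/2, Pham 2/2, Andersen 1/1, Dubois 2/2, Ivanova 2/2, Kahale 2/2, Costa 2/2.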